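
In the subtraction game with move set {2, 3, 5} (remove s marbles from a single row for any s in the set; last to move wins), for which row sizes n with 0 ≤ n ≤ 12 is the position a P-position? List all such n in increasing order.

Compute g(0), g(1), … for moves {2, 3, 5}:
k:     0  1  2  3  4  5  6  7  8  9 10 11 12
g(k):  0  0  1  1  2  2  3  0  0  1  1  2  2
The P-positions (g = 0) in 0..12 are 0, 1, 7, 8.

0, 1, 7, 8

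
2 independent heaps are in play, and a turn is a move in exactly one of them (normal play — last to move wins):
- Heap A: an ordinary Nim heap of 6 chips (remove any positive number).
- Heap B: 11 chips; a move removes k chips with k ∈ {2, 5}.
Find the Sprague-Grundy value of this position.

Heap A is a plain Nim heap of size 6, so its Grundy value is 6.
Build the Grundy sequence for heap B with g(k) = mex{g(k−s) : s ∈ {2, 5}, s ≤ k}:
k:     0  1  2  3  4  5  6  7  8  9 10 11
g(k):  0  0  1  1  0  2  1  0  0  1  1  0
So g(11) = 0.
The value of a disjunctive sum is the nim-sum of the parts.
Combined value = 6 ⊕ 0 = 6.

6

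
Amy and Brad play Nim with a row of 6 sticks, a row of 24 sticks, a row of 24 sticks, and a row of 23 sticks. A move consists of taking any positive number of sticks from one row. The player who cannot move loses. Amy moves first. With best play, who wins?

Amy wins

Nim-sum: 6 ^ 24 ^ 24 ^ 23 = 17.
The nim-sum is 17 ≠ 0, so this is an N-position: the player to move can win; Amy has a winning move.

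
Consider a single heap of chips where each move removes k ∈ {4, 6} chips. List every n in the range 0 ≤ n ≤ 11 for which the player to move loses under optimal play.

0, 1, 2, 3, 10, 11

Grundy values for subtraction set {4, 6}:
k:     0  1  2  3  4  5  6  7  8  9 10 11
g(k):  0  0  0  0  1  1  1  1  2  2  0  0
The P-positions (g = 0) in 0..11 are 0, 1, 2, 3, 10, 11.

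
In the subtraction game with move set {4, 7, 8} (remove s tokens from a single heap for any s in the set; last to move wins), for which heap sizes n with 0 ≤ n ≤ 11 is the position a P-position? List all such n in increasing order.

0, 1, 2, 3

Grundy values for subtraction set {4, 7, 8}:
g(0) = mex{} = 0
g(1) = mex{} = 0
g(2) = mex{} = 0
g(3) = mex{} = 0
g(4) = mex{0} = 1
g(5) = mex{0} = 1
g(6) = mex{0} = 1
g(7) = mex{0} = 1
g(8) = mex{0,1} = 2
g(9) = mex{0,1} = 2
g(10) = mex{0,1} = 2
g(11) = mex{0,1} = 2
The P-positions (g = 0) in 0..11 are 0, 1, 2, 3.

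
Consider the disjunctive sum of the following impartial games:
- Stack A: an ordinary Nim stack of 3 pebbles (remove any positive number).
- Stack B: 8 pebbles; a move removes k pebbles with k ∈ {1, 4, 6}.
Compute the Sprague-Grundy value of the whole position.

Stack A is a plain Nim stack of size 3, so its Grundy value is 3.
Build the Grundy sequence for stack B with g(k) = mex{g(k−s) : s ∈ {1, 4, 6}, s ≤ k}:
k:     0  1  2  3  4  5  6  7  8
g(k):  0  1  0  1  2  0  1  0  1
So g(8) = 1.
The value of a disjunctive sum is the nim-sum of the parts.
Combined value = 3 XOR 1 = 2.

2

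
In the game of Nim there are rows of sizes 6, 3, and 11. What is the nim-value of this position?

14

Compute the nim-sum pairwise:
6 ⊕ 3 = 5
5 ⊕ 11 = 14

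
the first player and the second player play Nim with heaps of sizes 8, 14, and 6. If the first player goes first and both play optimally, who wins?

Nim-sum: 8 XOR 14 XOR 6 = 0.
The nim-sum is 0, so this is a P-position: the player to move is in a losing position under optimal play; the first player is about to move from it and so loses — the second player wins.

the second player wins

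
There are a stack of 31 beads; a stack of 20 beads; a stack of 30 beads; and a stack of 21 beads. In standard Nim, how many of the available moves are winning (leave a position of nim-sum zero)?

Compute the nim-sum pairwise:
31 ⊕ 20 = 11
11 ⊕ 30 = 21
21 ⊕ 21 = 0
The nim-sum is already 0, so every move leaves a nonzero nim-sum — there are no winning moves.

0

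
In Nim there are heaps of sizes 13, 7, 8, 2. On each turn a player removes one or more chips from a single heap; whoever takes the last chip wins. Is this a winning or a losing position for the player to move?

Nim-sum: 13 ^ 7 ^ 8 ^ 2 = 0.
The nim-sum is 0, so this is a P-position: the player to move is in a losing position under optimal play.

Losing position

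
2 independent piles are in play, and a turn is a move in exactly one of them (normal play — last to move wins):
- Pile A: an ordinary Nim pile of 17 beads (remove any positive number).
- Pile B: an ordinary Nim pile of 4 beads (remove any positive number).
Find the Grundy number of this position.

21

Pile A is a plain Nim pile of size 17, so its Grundy value is 17.
Pile B is a plain Nim pile of size 4, so its Grundy value is 4.
By the Sprague-Grundy theorem, the Grundy value of a sum of independent games is the XOR of the component values.
Combined value = 17 XOR 4 = 21.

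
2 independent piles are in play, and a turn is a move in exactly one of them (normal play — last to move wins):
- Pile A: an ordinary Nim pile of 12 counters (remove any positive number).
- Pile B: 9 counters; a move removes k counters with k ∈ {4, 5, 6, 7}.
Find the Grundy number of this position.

Pile A is a plain Nim pile of size 12, so its Grundy value is 12.
Grundy values for pile B (subtraction set {4, 5, 6, 7}):
k:     0  1  2  3  4  5  6  7  8  9
g(k):  0  0  0  0  1  1  1  1  2  2
So g(9) = 2.
By the Sprague-Grundy theorem, the Grundy value of a sum of independent games is the XOR of the component values.
Combined value = 12 ⊕ 2 = 14.

14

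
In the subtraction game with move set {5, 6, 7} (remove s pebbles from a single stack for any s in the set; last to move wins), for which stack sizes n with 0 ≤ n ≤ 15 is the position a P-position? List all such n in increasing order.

0, 1, 2, 3, 4, 12, 13, 14, 15

Compute g(0), g(1), … for moves {5, 6, 7}:
k:     0  1  2  3  4  5  6  7  8  9 10 11 12 13 14 15
g(k):  0  0  0  0  0  1  1  1  1  1  2  2  0  0  0  0
The P-positions (g = 0) in 0..15 are 0, 1, 2, 3, 4, 12, 13, 14, 15.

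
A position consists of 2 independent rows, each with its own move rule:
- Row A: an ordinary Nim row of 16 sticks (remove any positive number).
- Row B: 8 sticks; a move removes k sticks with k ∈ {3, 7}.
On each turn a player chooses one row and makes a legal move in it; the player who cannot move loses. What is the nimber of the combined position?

Row A is a plain Nim row of size 16, so its Grundy value is 16.
Grundy values for row B (subtraction set {3, 7}):
g(0) = mex{} = 0
g(1) = mex{} = 0
g(2) = mex{} = 0
g(3) = mex{0} = 1
g(4) = mex{0} = 1
g(5) = mex{0} = 1
g(6) = mex{1} = 0
g(7) = mex{0,1} = 2
g(8) = mex{0,1} = 2
So g(8) = 2.
By the Sprague-Grundy theorem, the Grundy value of a sum of independent games is the XOR of the component values.
Combined value = 16 ⊕ 2 = 18.

18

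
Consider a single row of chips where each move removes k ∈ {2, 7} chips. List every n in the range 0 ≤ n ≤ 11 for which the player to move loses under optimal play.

0, 1, 4, 5, 9, 10

Compute g(0), g(1), … for moves {2, 7}:
g(0) = mex{} = 0
g(1) = mex{} = 0
g(2) = mex{0} = 1
g(3) = mex{0} = 1
g(4) = mex{1} = 0
g(5) = mex{1} = 0
g(6) = mex{0} = 1
g(7) = mex{0} = 1
g(8) = mex{0,1} = 2
g(9) = mex{1} = 0
g(10) = mex{1,2} = 0
g(11) = mex{0} = 1
The P-positions (g = 0) in 0..11 are 0, 1, 4, 5, 9, 10.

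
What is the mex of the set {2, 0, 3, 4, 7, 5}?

1

0 is in the set but 1 is not, so the mex is 1.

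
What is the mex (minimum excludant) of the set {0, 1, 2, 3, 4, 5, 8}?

The values 0, 1, 2, 3, 4, 5 are all present; 6 is the first non-negative integer missing from the set.

6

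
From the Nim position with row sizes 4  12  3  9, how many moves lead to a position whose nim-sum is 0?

In binary:
  0100  (4)
  1100  (12)
  0011  (3)
  1001  (9)
  ----
  0010  (2)
The overall nim-sum is X = 2. A row of size p has a winning move iff p XOR X < p (reduce it to p XOR X).
  4: 4 XOR 2 = 6 ≥ 4 — no move.
  12: 12 XOR 2 = 14 ≥ 12 — no move.
  3: 3 XOR 2 = 1 < 3 — winning move (to 1).
  9: 9 XOR 2 = 11 ≥ 9 — no move.
That gives 1 winning move.

1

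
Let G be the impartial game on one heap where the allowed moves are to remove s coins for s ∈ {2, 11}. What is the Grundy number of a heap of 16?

1

Build the Grundy sequence with g(k) = mex{g(k−s) : s ∈ {2, 11}, s ≤ k}:
k:     0  1  2  3  4  5  6  7  8  9 10 11 12 13 14 15 16
g(k):  0  0  1  1  0  0  1  1  0  0  1  1  2  0  0  1  1
So g(16) = 1.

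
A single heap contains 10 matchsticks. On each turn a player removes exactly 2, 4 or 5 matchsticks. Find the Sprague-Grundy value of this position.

1

Compute g(0), g(1), … for moves {2, 4, 5}:
k:     0  1  2  3  4  5  6  7  8  9 10
g(k):  0  0  1  1  2  2  3  0  0  1  1
So g(10) = 1.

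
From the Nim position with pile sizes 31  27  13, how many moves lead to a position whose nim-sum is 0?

3

In binary:
  11111  (31)
  11011  (27)
  01101  (13)
  -----
  01001  (9)
The overall nim-sum is X = 9. A pile of size p has a winning move iff p XOR X < p (reduce it to p XOR X).
  31: 31 XOR 9 = 22 < 31 — winning move (to 22).
  27: 27 XOR 9 = 18 < 27 — winning move (to 18).
  13: 13 XOR 9 = 4 < 13 — winning move (to 4).
That gives 3 winning moves.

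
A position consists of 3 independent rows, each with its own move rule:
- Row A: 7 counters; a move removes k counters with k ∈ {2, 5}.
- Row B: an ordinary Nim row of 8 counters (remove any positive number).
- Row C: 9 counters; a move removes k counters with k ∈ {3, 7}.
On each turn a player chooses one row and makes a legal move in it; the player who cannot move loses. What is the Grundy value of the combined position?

9

Grundy values for row A (subtraction set {2, 5}):
k:     0  1  2  3  4  5  6  7
g(k):  0  0  1  1  0  2  1  0
So g(7) = 0.
Row B is a plain Nim row of size 8, so its Grundy value is 8.
For row C, compute g(0), g(1), … with moves {3, 7}:
g(0) = mex{} = 0
g(1) = mex{} = 0
g(2) = mex{} = 0
g(3) = mex{0} = 1
g(4) = mex{0} = 1
g(5) = mex{0} = 1
g(6) = mex{1} = 0
g(7) = mex{0,1} = 2
g(8) = mex{0,1} = 2
g(9) = mex{0} = 1
So g(9) = 1.
The value of a disjunctive sum is the nim-sum of the parts.
Combined value = 0 ⊕ 8 ⊕ 1 = 9.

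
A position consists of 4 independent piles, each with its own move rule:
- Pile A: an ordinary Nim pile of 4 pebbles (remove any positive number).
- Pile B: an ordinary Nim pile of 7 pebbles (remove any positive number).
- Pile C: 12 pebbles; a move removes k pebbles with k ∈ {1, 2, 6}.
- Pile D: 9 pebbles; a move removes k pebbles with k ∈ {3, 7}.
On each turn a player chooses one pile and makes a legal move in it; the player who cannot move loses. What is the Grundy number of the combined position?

0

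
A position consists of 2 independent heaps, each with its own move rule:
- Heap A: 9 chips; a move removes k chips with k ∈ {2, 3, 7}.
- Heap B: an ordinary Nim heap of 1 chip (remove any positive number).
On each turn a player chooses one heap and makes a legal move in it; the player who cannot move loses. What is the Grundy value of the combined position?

Grundy values for heap A (subtraction set {2, 3, 7}):
g(0) = mex{} = 0
g(1) = mex{} = 0
g(2) = mex{0} = 1
g(3) = mex{0} = 1
g(4) = mex{0,1} = 2
g(5) = mex{1} = 0
g(6) = mex{1,2} = 0
g(7) = mex{0,2} = 1
g(8) = mex{0} = 1
g(9) = mex{0,1} = 2
So g(9) = 2.
Heap B is a plain Nim heap of size 1, so its Grundy value is 1.
By the Sprague-Grundy theorem, the Grundy value of a sum of independent games is the XOR of the component values.
Combined value = 2 XOR 1 = 3.

3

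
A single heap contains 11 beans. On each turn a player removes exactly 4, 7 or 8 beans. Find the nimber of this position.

2

Grundy values for subtraction set {4, 7, 8}:
g(0) = mex{} = 0
g(1) = mex{} = 0
g(2) = mex{} = 0
g(3) = mex{} = 0
g(4) = mex{0} = 1
g(5) = mex{0} = 1
g(6) = mex{0} = 1
g(7) = mex{0} = 1
g(8) = mex{0,1} = 2
g(9) = mex{0,1} = 2
g(10) = mex{0,1} = 2
g(11) = mex{0,1} = 2
So g(11) = 2.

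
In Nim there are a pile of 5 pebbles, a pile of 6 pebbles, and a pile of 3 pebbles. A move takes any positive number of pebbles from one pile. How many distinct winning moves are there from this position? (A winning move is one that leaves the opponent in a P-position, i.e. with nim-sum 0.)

0

Compute the nim-sum pairwise:
5 XOR 6 = 3
3 XOR 3 = 0
The nim-sum is already 0, so every move leaves a nonzero nim-sum — there are no winning moves.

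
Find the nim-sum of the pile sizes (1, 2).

3

Compute the nim-sum pairwise:
1 XOR 2 = 3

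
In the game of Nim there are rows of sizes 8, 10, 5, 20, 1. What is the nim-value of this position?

Write each in binary and XOR column by column:
  01000  (8)
  01010  (10)
  00101  (5)
  10100  (20)
  00001  (1)
  -----
  10010  (18)

18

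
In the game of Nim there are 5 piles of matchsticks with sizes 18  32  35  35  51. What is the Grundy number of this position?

1

Compute the nim-sum pairwise:
18 ⊕ 32 = 50
50 ⊕ 35 = 17
17 ⊕ 35 = 50
50 ⊕ 51 = 1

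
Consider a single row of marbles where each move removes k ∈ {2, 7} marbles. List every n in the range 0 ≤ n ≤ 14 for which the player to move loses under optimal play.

0, 1, 4, 5, 9, 10, 13, 14

Compute g(0), g(1), … for moves {2, 7}:
k:     0  1  2  3  4  5  6  7  8  9 10 11 12 13 14
g(k):  0  0  1  1  0  0  1  1  2  0  0  1  1  0  0
The P-positions (g = 0) in 0..14 are 0, 1, 4, 5, 9, 10, 13, 14.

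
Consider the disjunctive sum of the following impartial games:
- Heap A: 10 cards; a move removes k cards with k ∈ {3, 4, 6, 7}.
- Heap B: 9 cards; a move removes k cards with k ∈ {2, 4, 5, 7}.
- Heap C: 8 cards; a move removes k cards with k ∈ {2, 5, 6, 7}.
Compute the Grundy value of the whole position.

For heap A, compute g(0), g(1), … with moves {3, 4, 6, 7}:
k:     0  1  2  3  4  5  6  7  8  9 10
g(k):  0  0  0  1  1  1  2  2  2  3  0
So g(10) = 0.
For heap B, compute g(0), g(1), … with moves {2, 4, 5, 7}:
g(0) = mex{} = 0
g(1) = mex{} = 0
g(2) = mex{0} = 1
g(3) = mex{0} = 1
g(4) = mex{0,1} = 2
g(5) = mex{0,1} = 2
g(6) = mex{0,1,2} = 3
g(7) = mex{0,1,2} = 3
g(8) = mex{0,1,2,3} = 4
g(9) = mex{1,2,3} = 0
So g(9) = 0.
Grundy values for heap C (subtraction set {2, 5, 6, 7}):
g(0) = mex{} = 0
g(1) = mex{} = 0
g(2) = mex{0} = 1
g(3) = mex{0} = 1
g(4) = mex{1} = 0
g(5) = mex{0,1} = 2
g(6) = mex{0} = 1
g(7) = mex{0,1,2} = 3
g(8) = mex{0,1} = 2
So g(8) = 2.
By the Sprague-Grundy theorem, the Grundy value of a sum of independent games is the XOR of the component values.
Combined value = 0 ⊕ 0 ⊕ 2 = 2.

2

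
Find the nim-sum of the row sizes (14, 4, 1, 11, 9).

9

In binary:
  1110  (14)
  0100  (4)
  0001  (1)
  1011  (11)
  1001  (9)
  ----
  1001  (9)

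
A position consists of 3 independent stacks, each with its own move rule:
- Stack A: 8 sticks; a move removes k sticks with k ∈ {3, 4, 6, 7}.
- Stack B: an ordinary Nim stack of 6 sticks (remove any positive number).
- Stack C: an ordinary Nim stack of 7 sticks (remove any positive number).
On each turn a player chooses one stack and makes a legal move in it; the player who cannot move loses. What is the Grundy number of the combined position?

3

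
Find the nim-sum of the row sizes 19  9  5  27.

4

Compute the nim-sum pairwise:
19 XOR 9 = 26
26 XOR 5 = 31
31 XOR 27 = 4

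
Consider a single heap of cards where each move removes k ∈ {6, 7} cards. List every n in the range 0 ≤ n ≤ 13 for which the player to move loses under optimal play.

0, 1, 2, 3, 4, 5, 13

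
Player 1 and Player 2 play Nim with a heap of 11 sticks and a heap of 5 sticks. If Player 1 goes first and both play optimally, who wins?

Player 1 wins

Compute the nim-sum pairwise:
11 ⊕ 5 = 14
The nim-sum is 14 ≠ 0, so this is an N-position: the player to move can win; Player 1 has a winning move.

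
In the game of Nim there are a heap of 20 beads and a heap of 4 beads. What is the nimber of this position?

Nim-sum: 20 XOR 4 = 16.

16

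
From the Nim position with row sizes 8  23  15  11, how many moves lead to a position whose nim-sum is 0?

Compute the nim-sum pairwise:
8 ⊕ 23 = 31
31 ⊕ 15 = 16
16 ⊕ 11 = 27
The overall nim-sum is X = 27. A row of size p has a winning move iff p XOR X < p (reduce it to p XOR X).
  8: 8 XOR 27 = 19 ≥ 8 — no move.
  23: 23 XOR 27 = 12 < 23 — winning move (to 12).
  15: 15 XOR 27 = 20 ≥ 15 — no move.
  11: 11 XOR 27 = 16 ≥ 11 — no move.
That gives 1 winning move.

1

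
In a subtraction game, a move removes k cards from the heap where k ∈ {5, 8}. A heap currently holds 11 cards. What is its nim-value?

2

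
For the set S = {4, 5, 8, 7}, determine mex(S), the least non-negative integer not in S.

0

0 is not in the set, so the mex is 0.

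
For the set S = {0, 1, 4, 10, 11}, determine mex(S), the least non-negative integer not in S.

2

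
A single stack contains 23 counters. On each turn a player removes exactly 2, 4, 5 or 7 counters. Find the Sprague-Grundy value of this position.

2

Grundy values for subtraction set {2, 4, 5, 7}:
k:     0  1  2  3  4  5  6  7  8  9 10 11 12 13 14 15 16 17 18 19 20 21 22 23
g(k):  0  0  1  1  2  2  3  3  4  0  0  1  1  2  2  3  3  4  0  0  1  1  2  2
So g(23) = 2.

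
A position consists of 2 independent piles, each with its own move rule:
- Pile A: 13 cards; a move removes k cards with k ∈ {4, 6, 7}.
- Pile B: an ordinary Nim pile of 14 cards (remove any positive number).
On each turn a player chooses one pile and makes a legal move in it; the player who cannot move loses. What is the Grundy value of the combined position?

Build the Grundy sequence for pile A with g(k) = mex{g(k−s) : s ∈ {4, 6, 7}, s ≤ k}:
g(0) = mex{} = 0
g(1) = mex{} = 0
g(2) = mex{} = 0
g(3) = mex{} = 0
g(4) = mex{0} = 1
g(5) = mex{0} = 1
g(6) = mex{0} = 1
g(7) = mex{0} = 1
g(8) = mex{0,1} = 2
g(9) = mex{0,1} = 2
g(10) = mex{0,1} = 2
g(11) = mex{1} = 0
g(12) = mex{1,2} = 0
g(13) = mex{1,2} = 0
So g(13) = 0.
Pile B is a plain Nim pile of size 14, so its Grundy value is 14.
The value of a disjunctive sum is the nim-sum of the parts.
Combined value = 0 ⊕ 14 = 14.

14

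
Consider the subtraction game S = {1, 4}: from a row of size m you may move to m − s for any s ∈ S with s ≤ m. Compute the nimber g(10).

Compute g(0), g(1), … for moves {1, 4}:
k:     0  1  2  3  4  5  6  7  8  9 10
g(k):  0  1  0  1  2  0  1  0  1  2  0
So g(10) = 0.

0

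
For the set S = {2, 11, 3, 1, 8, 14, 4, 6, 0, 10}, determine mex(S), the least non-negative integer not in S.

The values 0, 1, 2, 3, 4 are all present; 5 is the first non-negative integer missing from the set.

5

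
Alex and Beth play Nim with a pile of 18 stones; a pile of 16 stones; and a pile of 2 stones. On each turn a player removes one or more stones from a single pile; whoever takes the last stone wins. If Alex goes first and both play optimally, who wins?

Beth wins

Nim-sum: 18 ^ 16 ^ 2 = 0.
The nim-sum is 0, so this is a P-position: the player to move is in a losing position under optimal play; Alex is about to move from it and so loses — Beth wins.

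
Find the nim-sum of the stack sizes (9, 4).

Write each in binary and XOR column by column:
  1001  (9)
  0100  (4)
  ----
  1101  (13)

13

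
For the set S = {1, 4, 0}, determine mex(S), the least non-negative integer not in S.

The values 0, 1 are all present; 2 is the first non-negative integer missing from the set.

2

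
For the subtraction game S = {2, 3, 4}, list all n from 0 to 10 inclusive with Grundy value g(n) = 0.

0, 1, 6, 7

Compute g(0), g(1), … for moves {2, 3, 4}:
g(0) = mex{} = 0
g(1) = mex{} = 0
g(2) = mex{0} = 1
g(3) = mex{0} = 1
g(4) = mex{0,1} = 2
g(5) = mex{0,1} = 2
g(6) = mex{1,2} = 0
g(7) = mex{1,2} = 0
g(8) = mex{0,2} = 1
g(9) = mex{0,2} = 1
g(10) = mex{0,1} = 2
The P-positions (g = 0) in 0..10 are 0, 1, 6, 7.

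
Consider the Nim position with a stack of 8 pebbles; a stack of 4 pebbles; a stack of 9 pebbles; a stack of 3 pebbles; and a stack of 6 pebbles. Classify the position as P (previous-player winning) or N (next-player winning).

P-position

Compute the nim-sum pairwise:
8 XOR 4 = 12
12 XOR 9 = 5
5 XOR 3 = 6
6 XOR 6 = 0
The nim-sum is 0, so this is a P-position: the player to move is in a losing position under optimal play.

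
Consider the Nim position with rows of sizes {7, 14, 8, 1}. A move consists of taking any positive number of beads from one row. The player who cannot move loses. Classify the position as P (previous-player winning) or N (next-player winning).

Bitwise XOR of the heap sizes:
  0111  (7)
  1110  (14)
  1000  (8)
  0001  (1)
  ----
  0000  (0)
The nim-sum is 0, so this is a P-position: the player to move is in a losing position under optimal play.

P-position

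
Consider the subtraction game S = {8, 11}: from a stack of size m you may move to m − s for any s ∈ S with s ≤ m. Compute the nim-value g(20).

Grundy values for subtraction set {8, 11}:
k:     0  1  2  3  4  5  6  7  8  9 10 11 12 13 14 15 16 17 18 19 20
g(k):  0  0  0  0  0  0  0  0  1  1  1  1  1  1  1  1  2  2  2  0  0
So g(20) = 0.

0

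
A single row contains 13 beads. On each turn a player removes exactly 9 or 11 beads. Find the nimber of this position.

1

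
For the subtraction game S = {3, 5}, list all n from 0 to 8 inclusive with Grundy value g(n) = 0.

0, 1, 2, 8

Build the Grundy sequence with g(k) = mex{g(k−s) : s ∈ {3, 5}, s ≤ k}:
k:     0  1  2  3  4  5  6  7  8
g(k):  0  0  0  1  1  1  2  2  0
The P-positions (g = 0) in 0..8 are 0, 1, 2, 8.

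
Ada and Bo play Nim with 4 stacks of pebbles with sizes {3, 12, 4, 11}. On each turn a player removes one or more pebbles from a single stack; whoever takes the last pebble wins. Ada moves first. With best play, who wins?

Bo wins

Write each in binary and XOR column by column:
  0011  (3)
  1100  (12)
  0100  (4)
  1011  (11)
  ----
  0000  (0)
The nim-sum is 0, so this is a P-position: the player to move is in a losing position under optimal play; Ada is about to move from it and so loses — Bo wins.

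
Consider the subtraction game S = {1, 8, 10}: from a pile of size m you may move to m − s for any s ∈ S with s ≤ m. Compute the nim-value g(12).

1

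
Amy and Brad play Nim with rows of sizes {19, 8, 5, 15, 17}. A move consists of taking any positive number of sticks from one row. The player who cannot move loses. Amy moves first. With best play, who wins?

Brad wins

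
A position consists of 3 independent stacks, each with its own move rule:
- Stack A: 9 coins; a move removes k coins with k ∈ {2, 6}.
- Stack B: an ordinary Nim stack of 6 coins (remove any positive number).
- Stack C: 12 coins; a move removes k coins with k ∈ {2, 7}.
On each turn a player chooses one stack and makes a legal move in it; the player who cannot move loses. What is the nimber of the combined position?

7

For stack A, compute g(0), g(1), … with moves {2, 6}:
g(0) = mex{} = 0
g(1) = mex{} = 0
g(2) = mex{0} = 1
g(3) = mex{0} = 1
g(4) = mex{1} = 0
g(5) = mex{1} = 0
g(6) = mex{0} = 1
g(7) = mex{0} = 1
g(8) = mex{1} = 0
g(9) = mex{1} = 0
So g(9) = 0.
Stack B is a plain Nim stack of size 6, so its Grundy value is 6.
Grundy values for stack C (subtraction set {2, 7}):
g(0) = mex{} = 0
g(1) = mex{} = 0
g(2) = mex{0} = 1
g(3) = mex{0} = 1
g(4) = mex{1} = 0
g(5) = mex{1} = 0
g(6) = mex{0} = 1
g(7) = mex{0} = 1
g(8) = mex{0,1} = 2
g(9) = mex{1} = 0
g(10) = mex{1,2} = 0
g(11) = mex{0} = 1
g(12) = mex{0} = 1
So g(12) = 1.
By the Sprague-Grundy theorem, the Grundy value of a sum of independent games is the XOR of the component values.
Combined value = 0 XOR 6 XOR 1 = 7.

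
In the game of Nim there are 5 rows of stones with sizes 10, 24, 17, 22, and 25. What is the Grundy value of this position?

Compute the nim-sum pairwise:
10 XOR 24 = 18
18 XOR 17 = 3
3 XOR 22 = 21
21 XOR 25 = 12

12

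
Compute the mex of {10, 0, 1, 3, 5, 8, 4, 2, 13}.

6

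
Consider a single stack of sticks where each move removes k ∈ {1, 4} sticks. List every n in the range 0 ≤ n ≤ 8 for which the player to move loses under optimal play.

Compute g(0), g(1), … for moves {1, 4}:
k:     0  1  2  3  4  5  6  7  8
g(k):  0  1  0  1  2  0  1  0  1
The P-positions (g = 0) in 0..8 are 0, 2, 5, 7.

0, 2, 5, 7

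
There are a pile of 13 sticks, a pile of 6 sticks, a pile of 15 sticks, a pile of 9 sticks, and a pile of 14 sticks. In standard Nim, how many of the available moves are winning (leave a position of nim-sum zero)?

3

Write each in binary and XOR column by column:
  1101  (13)
  0110  (6)
  1111  (15)
  1001  (9)
  1110  (14)
  ----
  0011  (3)
The overall nim-sum is X = 3. A pile of size p has a winning move iff p XOR X < p (reduce it to p XOR X).
  13: 13 XOR 3 = 14 ≥ 13 — no move.
  6: 6 XOR 3 = 5 < 6 — winning move (to 5).
  15: 15 XOR 3 = 12 < 15 — winning move (to 12).
  9: 9 XOR 3 = 10 ≥ 9 — no move.
  14: 14 XOR 3 = 13 < 14 — winning move (to 13).
That gives 3 winning moves.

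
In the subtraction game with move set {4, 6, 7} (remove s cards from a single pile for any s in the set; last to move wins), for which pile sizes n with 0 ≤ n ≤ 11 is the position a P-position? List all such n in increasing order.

0, 1, 2, 3, 11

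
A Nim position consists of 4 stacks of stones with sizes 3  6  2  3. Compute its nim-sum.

4

Bitwise XOR of the heap sizes:
  011  (3)
  110  (6)
  010  (2)
  011  (3)
  ---
  100  (4)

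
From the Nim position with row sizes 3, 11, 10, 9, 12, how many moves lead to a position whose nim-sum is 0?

In binary:
  0011  (3)
  1011  (11)
  1010  (10)
  1001  (9)
  1100  (12)
  ----
  0111  (7)
The overall nim-sum is X = 7. A row of size p has a winning move iff p XOR X < p (reduce it to p XOR X).
  3: 3 XOR 7 = 4 ≥ 3 — no move.
  11: 11 XOR 7 = 12 ≥ 11 — no move.
  10: 10 XOR 7 = 13 ≥ 10 — no move.
  9: 9 XOR 7 = 14 ≥ 9 — no move.
  12: 12 XOR 7 = 11 < 12 — winning move (to 11).
That gives 1 winning move.

1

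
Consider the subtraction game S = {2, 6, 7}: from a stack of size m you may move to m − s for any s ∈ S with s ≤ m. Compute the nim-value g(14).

0

Grundy values for subtraction set {2, 6, 7}:
g(0) = mex{} = 0
g(1) = mex{} = 0
g(2) = mex{0} = 1
g(3) = mex{0} = 1
g(4) = mex{1} = 0
g(5) = mex{1} = 0
g(6) = mex{0} = 1
g(7) = mex{0} = 1
g(8) = mex{0,1} = 2
g(9) = mex{1} = 0
g(10) = mex{0,1,2} = 3
g(11) = mex{0} = 1
g(12) = mex{0,1,3} = 2
g(13) = mex{1} = 0
g(14) = mex{1,2} = 0
So g(14) = 0.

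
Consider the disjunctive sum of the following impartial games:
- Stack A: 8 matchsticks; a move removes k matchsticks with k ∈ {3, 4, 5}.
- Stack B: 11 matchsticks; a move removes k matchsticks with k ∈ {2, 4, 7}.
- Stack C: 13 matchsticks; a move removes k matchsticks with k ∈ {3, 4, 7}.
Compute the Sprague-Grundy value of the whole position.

0

Build the Grundy sequence for stack A with g(k) = mex{g(k−s) : s ∈ {3, 4, 5}, s ≤ k}:
k:     0  1  2  3  4  5  6  7  8
g(k):  0  0  0  1  1  1  2  2  0
So g(8) = 0.
Grundy values for stack B (subtraction set {2, 4, 7}):
g(0) = mex{} = 0
g(1) = mex{} = 0
g(2) = mex{0} = 1
g(3) = mex{0} = 1
g(4) = mex{0,1} = 2
g(5) = mex{0,1} = 2
g(6) = mex{1,2} = 0
g(7) = mex{0,1,2} = 3
g(8) = mex{0,2} = 1
g(9) = mex{1,2,3} = 0
g(10) = mex{0,1} = 2
g(11) = mex{0,2,3} = 1
So g(11) = 1.
Grundy values for stack C (subtraction set {3, 4, 7}):
g(0) = mex{} = 0
g(1) = mex{} = 0
g(2) = mex{} = 0
g(3) = mex{0} = 1
g(4) = mex{0} = 1
g(5) = mex{0} = 1
g(6) = mex{0,1} = 2
g(7) = mex{0,1} = 2
g(8) = mex{0,1} = 2
g(9) = mex{0,1,2} = 3
g(10) = mex{1,2} = 0
g(11) = mex{1,2} = 0
g(12) = mex{1,2,3} = 0
g(13) = mex{0,2,3} = 1
So g(13) = 1.
By the Sprague-Grundy theorem, the Grundy value of a sum of independent games is the XOR of the component values.
Combined value = 0 XOR 1 XOR 1 = 0.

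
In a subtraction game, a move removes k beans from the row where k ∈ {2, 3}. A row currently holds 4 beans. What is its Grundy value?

2

Grundy values for subtraction set {2, 3}:
g(0) = mex{} = 0
g(1) = mex{} = 0
g(2) = mex{0} = 1
g(3) = mex{0} = 1
g(4) = mex{0,1} = 2
So g(4) = 2.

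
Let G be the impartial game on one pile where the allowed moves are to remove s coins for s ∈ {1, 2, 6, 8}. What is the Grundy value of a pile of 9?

2

Compute g(0), g(1), … for moves {1, 2, 6, 8}:
k:     0  1  2  3  4  5  6  7  8  9
g(k):  0  1  2  0  1  2  3  0  1  2
So g(9) = 2.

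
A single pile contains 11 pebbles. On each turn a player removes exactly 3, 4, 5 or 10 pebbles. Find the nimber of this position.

1

Compute g(0), g(1), … for moves {3, 4, 5, 10}:
g(0) = mex{} = 0
g(1) = mex{} = 0
g(2) = mex{} = 0
g(3) = mex{0} = 1
g(4) = mex{0} = 1
g(5) = mex{0} = 1
g(6) = mex{0,1} = 2
g(7) = mex{0,1} = 2
g(8) = mex{1} = 0
g(9) = mex{1,2} = 0
g(10) = mex{0,1,2} = 3
g(11) = mex{0,2} = 1
So g(11) = 1.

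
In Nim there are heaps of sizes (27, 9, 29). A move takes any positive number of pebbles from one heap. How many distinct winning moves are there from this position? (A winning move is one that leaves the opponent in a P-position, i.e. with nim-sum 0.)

3

In binary:
  11011  (27)
  01001  (9)
  11101  (29)
  -----
  01111  (15)
The overall nim-sum is X = 15. A heap of size p has a winning move iff p XOR X < p (reduce it to p XOR X).
  27: 27 XOR 15 = 20 < 27 — winning move (to 20).
  9: 9 XOR 15 = 6 < 9 — winning move (to 6).
  29: 29 XOR 15 = 18 < 29 — winning move (to 18).
That gives 3 winning moves.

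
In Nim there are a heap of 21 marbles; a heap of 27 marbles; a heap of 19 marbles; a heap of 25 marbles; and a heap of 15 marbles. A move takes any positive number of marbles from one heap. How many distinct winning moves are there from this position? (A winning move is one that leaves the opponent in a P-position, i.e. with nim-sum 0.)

3

Write each in binary and XOR column by column:
  10101  (21)
  11011  (27)
  10011  (19)
  11001  (25)
  01111  (15)
  -----
  01011  (11)
The overall nim-sum is X = 11. A heap of size p has a winning move iff p XOR X < p (reduce it to p XOR X).
  21: 21 XOR 11 = 30 ≥ 21 — no move.
  27: 27 XOR 11 = 16 < 27 — winning move (to 16).
  19: 19 XOR 11 = 24 ≥ 19 — no move.
  25: 25 XOR 11 = 18 < 25 — winning move (to 18).
  15: 15 XOR 11 = 4 < 15 — winning move (to 4).
That gives 3 winning moves.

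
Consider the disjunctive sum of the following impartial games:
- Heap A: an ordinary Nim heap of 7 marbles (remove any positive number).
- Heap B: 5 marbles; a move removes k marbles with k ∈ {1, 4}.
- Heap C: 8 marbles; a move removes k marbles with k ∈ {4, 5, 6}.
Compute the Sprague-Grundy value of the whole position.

5

Heap A is a plain Nim heap of size 7, so its Grundy value is 7.
Grundy values for heap B (subtraction set {1, 4}):
g(0) = mex{} = 0
g(1) = mex{0} = 1
g(2) = mex{1} = 0
g(3) = mex{0} = 1
g(4) = mex{0,1} = 2
g(5) = mex{1,2} = 0
So g(5) = 0.
For heap C, compute g(0), g(1), … with moves {4, 5, 6}:
k:     0  1  2  3  4  5  6  7  8
g(k):  0  0  0  0  1  1  1  1  2
So g(8) = 2.
The value of a disjunctive sum is the nim-sum of the parts.
Combined value = 7 ⊕ 0 ⊕ 2 = 5.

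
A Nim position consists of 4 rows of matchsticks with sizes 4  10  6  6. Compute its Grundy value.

14

Write each in binary and XOR column by column:
  0100  (4)
  1010  (10)
  0110  (6)
  0110  (6)
  ----
  1110  (14)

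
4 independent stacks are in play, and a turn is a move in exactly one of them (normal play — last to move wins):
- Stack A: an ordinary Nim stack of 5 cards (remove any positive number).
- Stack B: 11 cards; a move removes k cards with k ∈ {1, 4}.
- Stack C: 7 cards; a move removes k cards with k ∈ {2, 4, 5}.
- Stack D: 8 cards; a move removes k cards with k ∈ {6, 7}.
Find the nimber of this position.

Stack A is a plain Nim stack of size 5, so its Grundy value is 5.
Build the Grundy sequence for stack B with g(k) = mex{g(k−s) : s ∈ {1, 4}, s ≤ k}:
k:     0  1  2  3  4  5  6  7  8  9 10 11
g(k):  0  1  0  1  2  0  1  0  1  2  0  1
So g(11) = 1.
For stack C, compute g(0), g(1), … with moves {2, 4, 5}:
g(0) = mex{} = 0
g(1) = mex{} = 0
g(2) = mex{0} = 1
g(3) = mex{0} = 1
g(4) = mex{0,1} = 2
g(5) = mex{0,1} = 2
g(6) = mex{0,1,2} = 3
g(7) = mex{1,2} = 0
So g(7) = 0.
Build the Grundy sequence for stack D with g(k) = mex{g(k−s) : s ∈ {6, 7}, s ≤ k}:
g(0) = mex{} = 0
g(1) = mex{} = 0
g(2) = mex{} = 0
g(3) = mex{} = 0
g(4) = mex{} = 0
g(5) = mex{} = 0
g(6) = mex{0} = 1
g(7) = mex{0} = 1
g(8) = mex{0} = 1
So g(8) = 1.
The value of a disjunctive sum is the nim-sum of the parts.
Combined value = 5 XOR 1 XOR 0 XOR 1 = 5.

5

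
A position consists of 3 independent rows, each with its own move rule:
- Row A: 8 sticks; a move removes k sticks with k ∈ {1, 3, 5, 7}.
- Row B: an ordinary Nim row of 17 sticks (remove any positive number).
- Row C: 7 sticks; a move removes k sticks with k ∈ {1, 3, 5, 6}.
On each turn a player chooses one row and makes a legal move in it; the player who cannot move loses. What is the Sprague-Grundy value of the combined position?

For row A, compute g(0), g(1), … with moves {1, 3, 5, 7}:
g(0) = mex{} = 0
g(1) = mex{0} = 1
g(2) = mex{1} = 0
g(3) = mex{0} = 1
g(4) = mex{1} = 0
g(5) = mex{0} = 1
g(6) = mex{1} = 0
g(7) = mex{0} = 1
g(8) = mex{1} = 0
So g(8) = 0.
Row B is a plain Nim row of size 17, so its Grundy value is 17.
Grundy values for row C (subtraction set {1, 3, 5, 6}):
g(0) = mex{} = 0
g(1) = mex{0} = 1
g(2) = mex{1} = 0
g(3) = mex{0} = 1
g(4) = mex{1} = 0
g(5) = mex{0} = 1
g(6) = mex{0,1} = 2
g(7) = mex{0,1,2} = 3
So g(7) = 3.
By the Sprague-Grundy theorem, the Grundy value of a sum of independent games is the XOR of the component values.
Combined value = 0 XOR 17 XOR 3 = 18.

18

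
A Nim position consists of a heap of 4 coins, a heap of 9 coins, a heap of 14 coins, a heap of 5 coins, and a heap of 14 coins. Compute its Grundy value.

Compute the nim-sum pairwise:
4 XOR 9 = 13
13 XOR 14 = 3
3 XOR 5 = 6
6 XOR 14 = 8

8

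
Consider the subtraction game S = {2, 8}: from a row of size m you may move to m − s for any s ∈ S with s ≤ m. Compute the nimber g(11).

Compute g(0), g(1), … for moves {2, 8}:
k:     0  1  2  3  4  5  6  7  8  9 10 11
g(k):  0  0  1  1  0  0  1  1  2  2  0  0
So g(11) = 0.

0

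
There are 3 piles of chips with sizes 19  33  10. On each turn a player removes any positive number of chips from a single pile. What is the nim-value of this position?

56

Compute the nim-sum pairwise:
19 ^ 33 = 50
50 ^ 10 = 56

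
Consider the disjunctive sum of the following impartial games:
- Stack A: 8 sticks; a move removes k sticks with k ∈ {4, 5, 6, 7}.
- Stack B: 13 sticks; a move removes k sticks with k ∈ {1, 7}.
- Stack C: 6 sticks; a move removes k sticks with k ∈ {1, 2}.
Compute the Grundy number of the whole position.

Grundy values for stack A (subtraction set {4, 5, 6, 7}):
k:     0  1  2  3  4  5  6  7  8
g(k):  0  0  0  0  1  1  1  1  2
So g(8) = 2.
Grundy values for stack B (subtraction set {1, 7}):
g(0) = mex{} = 0
g(1) = mex{0} = 1
g(2) = mex{1} = 0
g(3) = mex{0} = 1
g(4) = mex{1} = 0
g(5) = mex{0} = 1
g(6) = mex{1} = 0
g(7) = mex{0} = 1
g(8) = mex{1} = 0
g(9) = mex{0} = 1
g(10) = mex{1} = 0
g(11) = mex{0} = 1
g(12) = mex{1} = 0
g(13) = mex{0} = 1
So g(13) = 1.
Build the Grundy sequence for stack C with g(k) = mex{g(k−s) : s ∈ {1, 2}, s ≤ k}:
k:     0  1  2  3  4  5  6
g(k):  0  1  2  0  1  2  0
So g(6) = 0.
By the Sprague-Grundy theorem, the Grundy value of a sum of independent games is the XOR of the component values.
Combined value = 2 ⊕ 1 ⊕ 0 = 3.

3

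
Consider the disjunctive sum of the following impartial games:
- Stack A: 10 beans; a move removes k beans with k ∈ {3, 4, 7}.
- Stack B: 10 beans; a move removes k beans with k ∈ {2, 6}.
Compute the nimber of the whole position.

For stack A, compute g(0), g(1), … with moves {3, 4, 7}:
k:     0  1  2  3  4  5  6  7  8  9 10
g(k):  0  0  0  1  1  1  2  2  2  3  0
So g(10) = 0.
For stack B, compute g(0), g(1), … with moves {2, 6}:
g(0) = mex{} = 0
g(1) = mex{} = 0
g(2) = mex{0} = 1
g(3) = mex{0} = 1
g(4) = mex{1} = 0
g(5) = mex{1} = 0
g(6) = mex{0} = 1
g(7) = mex{0} = 1
g(8) = mex{1} = 0
g(9) = mex{1} = 0
g(10) = mex{0} = 1
So g(10) = 1.
The value of a disjunctive sum is the nim-sum of the parts.
Combined value = 0 ⊕ 1 = 1.

1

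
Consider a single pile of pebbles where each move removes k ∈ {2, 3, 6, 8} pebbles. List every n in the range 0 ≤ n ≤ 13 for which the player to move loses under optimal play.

Build the Grundy sequence with g(k) = mex{g(k−s) : s ∈ {2, 3, 6, 8}, s ≤ k}:
g(0) = mex{} = 0
g(1) = mex{} = 0
g(2) = mex{0} = 1
g(3) = mex{0} = 1
g(4) = mex{0,1} = 2
g(5) = mex{1} = 0
g(6) = mex{0,1,2} = 3
g(7) = mex{0,2} = 1
g(8) = mex{0,1,3} = 2
g(9) = mex{0,1,3} = 2
g(10) = mex{1,2} = 0
g(11) = mex{0,1,2} = 3
g(12) = mex{0,2,3} = 1
g(13) = mex{0,1,3} = 2
The P-positions (g = 0) in 0..13 are 0, 1, 5, 10.

0, 1, 5, 10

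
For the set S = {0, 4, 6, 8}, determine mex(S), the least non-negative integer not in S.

0 is in the set but 1 is not, so the mex is 1.

1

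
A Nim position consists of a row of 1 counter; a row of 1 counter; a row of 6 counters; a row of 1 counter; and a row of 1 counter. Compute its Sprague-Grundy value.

Compute the nim-sum pairwise:
1 XOR 1 = 0
0 XOR 6 = 6
6 XOR 1 = 7
7 XOR 1 = 6

6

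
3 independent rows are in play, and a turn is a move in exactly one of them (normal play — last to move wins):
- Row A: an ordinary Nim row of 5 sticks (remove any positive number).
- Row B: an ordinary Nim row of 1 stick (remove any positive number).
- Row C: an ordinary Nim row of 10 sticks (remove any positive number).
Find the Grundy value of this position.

Row A is a plain Nim row of size 5, so its Grundy value is 5.
Row B is a plain Nim row of size 1, so its Grundy value is 1.
Row C is a plain Nim row of size 10, so its Grundy value is 10.
The value of a disjunctive sum is the nim-sum of the parts.
Combined value = 5 ⊕ 1 ⊕ 10 = 14.

14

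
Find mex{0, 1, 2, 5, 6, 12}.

3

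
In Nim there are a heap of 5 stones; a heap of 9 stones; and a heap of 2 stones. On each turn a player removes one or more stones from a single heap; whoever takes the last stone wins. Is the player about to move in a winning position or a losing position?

Bitwise XOR of the heap sizes:
  0101  (5)
  1001  (9)
  0010  (2)
  ----
  1110  (14)
The nim-sum is 14 ≠ 0, so this is an N-position: the player to move can win.

Winning position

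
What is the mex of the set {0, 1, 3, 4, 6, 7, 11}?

2

The values 0, 1 are all present; 2 is the first non-negative integer missing from the set.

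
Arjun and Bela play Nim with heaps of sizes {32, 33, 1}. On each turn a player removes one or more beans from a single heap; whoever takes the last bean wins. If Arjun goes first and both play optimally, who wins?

Bitwise XOR of the heap sizes:
  100000  (32)
  100001  (33)
  000001  (1)
  ------
  000000  (0)
The nim-sum is 0, so this is a P-position: the player to move is in a losing position under optimal play; Arjun is about to move from it and so loses — Bela wins.

Bela wins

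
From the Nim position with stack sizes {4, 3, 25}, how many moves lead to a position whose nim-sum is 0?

1

Compute the nim-sum pairwise:
4 ^ 3 = 7
7 ^ 25 = 30
The overall nim-sum is X = 30. A stack of size p has a winning move iff p XOR X < p (reduce it to p XOR X).
  4: 4 XOR 30 = 26 ≥ 4 — no move.
  3: 3 XOR 30 = 29 ≥ 3 — no move.
  25: 25 XOR 30 = 7 < 25 — winning move (to 7).
That gives 1 winning move.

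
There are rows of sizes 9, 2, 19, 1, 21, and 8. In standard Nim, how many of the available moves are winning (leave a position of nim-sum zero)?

Compute the nim-sum pairwise:
9 XOR 2 = 11
11 XOR 19 = 24
24 XOR 1 = 25
25 XOR 21 = 12
12 XOR 8 = 4
The overall nim-sum is X = 4. A row of size p has a winning move iff p XOR X < p (reduce it to p XOR X).
  9: 9 XOR 4 = 13 ≥ 9 — no move.
  2: 2 XOR 4 = 6 ≥ 2 — no move.
  19: 19 XOR 4 = 23 ≥ 19 — no move.
  1: 1 XOR 4 = 5 ≥ 1 — no move.
  21: 21 XOR 4 = 17 < 21 — winning move (to 17).
  8: 8 XOR 4 = 12 ≥ 8 — no move.
That gives 1 winning move.

1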